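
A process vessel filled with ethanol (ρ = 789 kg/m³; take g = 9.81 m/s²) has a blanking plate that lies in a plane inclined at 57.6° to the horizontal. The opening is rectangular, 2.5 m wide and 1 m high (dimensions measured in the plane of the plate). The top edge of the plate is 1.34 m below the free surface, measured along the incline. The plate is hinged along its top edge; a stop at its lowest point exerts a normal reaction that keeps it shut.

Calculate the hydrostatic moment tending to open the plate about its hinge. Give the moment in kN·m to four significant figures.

M ≈ 16.39 kN·m

γ = ρg = 789 × 9.81 / 1000 = 7.74009 kN/m³.
Let θ = 57.6° be the plate's angle to the horizontal; measure y along the incline from where the plane meets the free surface. Vertical depth h = y·sinθ with sinθ = 0.844328.
The centroid lies 1/2 = 0.5 m below the top edge, so y_c = 1.34 + 0.5 = 1.84 m and h_c = 1.84 × 0.844328 = 1.55356 m.
A = 2.5 × 1 = 2.5 m².
Resultant F = γ·h_c·A = 7.74009 × 1.55356 × 2.5 = 30.0617 kN.
I_c = b·h³/12 = 2.5 × 1³/12 = 0.208333 m⁴.
Centre of pressure: y_p = y_c + I_c/(y_c·A) = 1.84 + 0.208333/(1.84 × 2.5) = 1.84 + 0.0452898 = 1.88529 m along the plane.
The resultant acts 0.5 + 0.0452898 = 0.54529 m (along the plate) below the hinge at the top edge, so the moment about the hinge is M = F × 0.54529 = 30.0617 × 0.54529 = 16.3923 kN·m.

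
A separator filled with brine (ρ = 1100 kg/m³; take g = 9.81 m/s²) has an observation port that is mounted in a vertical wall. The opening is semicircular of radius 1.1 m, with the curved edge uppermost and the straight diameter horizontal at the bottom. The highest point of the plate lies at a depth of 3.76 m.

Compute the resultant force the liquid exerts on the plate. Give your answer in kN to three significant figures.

γ = ρg = 1100 × 9.81 / 1000 = 10.791 kN/m³.
The centroid lies 4r/(3π) = 0.466854 m above the diameter, so r − 4r/(3π) = 1.1 − 0.466854 = 0.633146 m below the topmost point, so the centroid depth is h_c = 3.76 + 0.633146 = 4.39315 m.
A = πr²/2 = π × 1.1²/2 = 1.90066 m².
Resultant F = γ·h_c·A = 10.791 × 4.39315 × 1.90066 = 90.1036 kN.

F ≈ 90.1 kN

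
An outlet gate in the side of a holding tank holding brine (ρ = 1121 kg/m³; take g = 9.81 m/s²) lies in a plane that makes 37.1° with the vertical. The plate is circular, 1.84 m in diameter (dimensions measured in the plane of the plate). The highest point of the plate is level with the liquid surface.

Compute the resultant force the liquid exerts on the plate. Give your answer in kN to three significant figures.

γ = ρg = 1121 × 9.81 / 1000 = 10.99701 kN/m³.
The plate makes 37.1° with the vertical, i.e. θ = 90° − 37.1° = 52.9° to the horizontal. Measuring y along the incline from the free-surface line, vertical depth h = y·sinθ with sinθ = 0.797584.
The centroid is at the centre, 0.92 m below the top of the plate, so y_c = 0.92 m and h_c = 0.92 × 0.797584 = 0.733777 m.
A = π(0.92)² = 2.65904 m².
Resultant F = γ·h_c·A = 10.99701 × 0.733777 × 2.65904 = 21.4567 kN.

F ≈ 21.5 kN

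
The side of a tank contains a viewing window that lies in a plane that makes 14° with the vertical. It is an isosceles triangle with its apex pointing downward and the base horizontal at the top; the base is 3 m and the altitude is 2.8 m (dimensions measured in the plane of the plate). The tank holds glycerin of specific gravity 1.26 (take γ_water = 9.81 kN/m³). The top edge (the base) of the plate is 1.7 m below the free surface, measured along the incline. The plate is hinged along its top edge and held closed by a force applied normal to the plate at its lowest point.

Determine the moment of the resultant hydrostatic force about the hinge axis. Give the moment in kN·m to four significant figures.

γ = 1.26 × 9.81 = 12.3606 kN/m³.
The plate makes 14° with the vertical, i.e. θ = 90° − 14° = 76° to the horizontal. Measuring y along the incline from the free-surface line, vertical depth h = y·sinθ with sinθ = 0.970296.
With the apex down, the centroid sits h/3 = 2.8/3 = 0.933333 m below the base (the top edge), so y_c = 1.7 + 0.933333 = 2.63333 m and h_c = 2.63333 × 0.970296 = 2.55511 m.
A = ½ × 3 × 2.8 = 4.2 m².
Resultant F = γ·h_c·A = 12.3606 × 2.55511 × 4.2 = 132.647 kN.
I_c = b·h³/36 = 3 × 2.8³/36 = 1.82933 m⁴.
Centre of pressure: y_p = y_c + I_c/(y_c·A) = 2.63333 + 1.82933/(2.63333 × 4.2) = 2.63333 + 0.165401 = 2.79873 m along the plane.
The resultant acts 0.933333 + 0.165401 = 1.09873 m (along the plate) below the hinge at the top edge, so the moment about the hinge is M = F × 1.09873 = 132.647 × 1.09873 = 145.743 kN·m.

M ≈ 145.7 kN·m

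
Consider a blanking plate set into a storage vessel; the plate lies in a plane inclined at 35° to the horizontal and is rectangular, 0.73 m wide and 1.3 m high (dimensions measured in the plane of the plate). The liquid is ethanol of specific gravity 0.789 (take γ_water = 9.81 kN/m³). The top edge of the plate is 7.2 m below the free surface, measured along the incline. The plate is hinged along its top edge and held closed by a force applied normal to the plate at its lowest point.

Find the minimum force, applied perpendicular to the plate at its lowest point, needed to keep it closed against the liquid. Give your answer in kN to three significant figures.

γ = 0.789 × 9.81 = 7.74009 kN/m³.
Let θ = 35° be the plate's angle to the horizontal; measure y along the incline from where the plane meets the free surface. Vertical depth h = y·sinθ with sinθ = 0.573576.
The centroid lies 1.3/2 = 0.65 m below the top edge, so y_c = 7.2 + 0.65 = 7.85 m and h_c = 7.85 × 0.573576 = 4.50257 m.
A = 0.73 × 1.3 = 0.949 m².
Resultant F = γ·h_c·A = 7.74009 × 4.50257 × 0.949 = 33.0729 kN.
I_c = b·h³/12 = 0.73 × 1.3³/12 = 0.133651 m⁴.
Centre of pressure: y_p = y_c + I_c/(y_c·A) = 7.85 + 0.133651/(7.85 × 0.949) = 7.85 + 0.0179406 = 7.86794 m along the plane.
The resultant acts 0.65 + 0.0179406 = 0.667941 m (along the plate) below the hinge at the top edge, so the moment about the hinge is M = F × 0.667941 = 33.0729 × 0.667941 = 22.0907 kN·m.
A normal force at the bottom, 1.3 m from the hinge, must supply this moment: P = 22.0907/1.3 = 16.9928 kN.

P ≈ 17.0 kN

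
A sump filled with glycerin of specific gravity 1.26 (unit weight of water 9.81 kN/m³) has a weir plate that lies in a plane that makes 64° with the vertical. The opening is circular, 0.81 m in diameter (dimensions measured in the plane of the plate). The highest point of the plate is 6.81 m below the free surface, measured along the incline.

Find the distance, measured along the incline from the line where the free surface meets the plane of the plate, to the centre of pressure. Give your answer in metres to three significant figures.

γ = 1.26 × 9.81 = 12.3606 kN/m³.
The plate makes 64° with the vertical, i.e. θ = 90° − 64° = 26° to the horizontal. Measuring y along the incline from the free-surface line, vertical depth h = y·sinθ with sinθ = 0.438371.
The centroid is at the centre, 0.405 m below the top of the plate, so y_c = 6.81 + 0.405 = 7.215 m and h_c = 7.215 × 0.438371 = 3.16285 m.
A = π(0.405)² = 0.5153 m².
Resultant F = γ·h_c·A = 12.3606 × 3.16285 × 0.5153 = 20.1455 kN.
I_c = πr⁴/4 = π × 0.405⁴/4 = 0.0211305 m⁴.
Centre of pressure: y_p = y_c + I_c/(y_c·A) = 7.215 + 0.0211305/(7.215 × 0.5153) = 7.215 + 0.00568347 = 7.22068 m along the plane.

y_p = 7.22 m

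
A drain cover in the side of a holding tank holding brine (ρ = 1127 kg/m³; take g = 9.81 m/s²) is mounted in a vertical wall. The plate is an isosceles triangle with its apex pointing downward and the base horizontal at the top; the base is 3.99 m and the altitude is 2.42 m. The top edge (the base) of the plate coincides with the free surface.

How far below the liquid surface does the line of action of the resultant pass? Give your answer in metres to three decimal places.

h_p = 1.210 m

γ = ρg = 1127 × 9.81 / 1000 = 11.05587 kN/m³.
With the apex down, the centroid sits h/3 = 2.42/3 = 0.806667 m below the base (the top edge), so the centroid depth is h_c = 0.806667 m.
A = ½ × 3.99 × 2.42 = 4.8279 m².
Resultant F = γ·h_c·A = 11.05587 × 0.806667 × 4.8279 = 43.0572 kN.
I_c = b·h³/36 = 3.99 × 2.42³/36 = 1.57078 m⁴.
Centre of pressure: y_p = y_c + I_c/(y_c·A) = 0.806667 + 1.57078/(0.806667 × 4.8279) = 0.806667 + 0.403332 = 1.21 m along the plane.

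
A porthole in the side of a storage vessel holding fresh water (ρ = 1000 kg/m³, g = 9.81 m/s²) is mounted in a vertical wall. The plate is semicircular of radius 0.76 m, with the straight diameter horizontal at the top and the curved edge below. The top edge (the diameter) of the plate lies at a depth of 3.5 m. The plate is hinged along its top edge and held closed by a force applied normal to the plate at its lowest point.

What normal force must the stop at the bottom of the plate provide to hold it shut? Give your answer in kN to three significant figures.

P ≈ 14.9 kN

γ = ρg = 1000 × 9.81 = 9810 N/m³ = 9.81 kN/m³.
The centroid of a semicircle lies 4r/(3π) = 0.322554 m from the diameter, here below the top edge, so the centroid depth is h_c = 3.5 + 0.322554 = 3.82255 m.
A = πr²/2 = π × 0.76²/2 = 0.907292 m².
Resultant F = γ·h_c·A = 9.81 × 3.82255 × 0.907292 = 34.0227 kN.
I_c = (π/8 − 8/(9π))·r⁴ = 0.109757 × 0.76⁴ = 0.0366173 m⁴.
Centre of pressure: y_p = y_c + I_c/(y_c·A) = 3.82255 + 0.0366173/(3.82255 × 0.907292) = 3.82255 + 0.0105581 = 3.83311 m along the plane.
The resultant acts 0.322554 + 0.0105581 = 0.333112 m (along the plate) below the hinge at the top edge, so the moment about the hinge is M = F × 0.333112 = 34.0227 × 0.333112 = 11.3334 kN·m.
A normal force at the bottom, 0.76 m from the hinge, must supply this moment: P = 11.3334/0.76 = 14.9124 kN.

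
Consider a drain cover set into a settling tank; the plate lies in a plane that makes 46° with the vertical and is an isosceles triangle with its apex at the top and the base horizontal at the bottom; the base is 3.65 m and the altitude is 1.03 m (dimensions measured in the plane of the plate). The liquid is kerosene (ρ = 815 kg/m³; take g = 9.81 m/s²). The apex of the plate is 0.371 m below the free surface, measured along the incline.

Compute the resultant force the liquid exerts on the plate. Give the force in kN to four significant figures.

γ = ρg = 815 × 9.81 / 1000 = 7.99515 kN/m³.
The plate makes 46° with the vertical, i.e. θ = 90° − 46° = 44° to the horizontal. Measuring y along the incline from the free-surface line, vertical depth h = y·sinθ with sinθ = 0.694658.
With the apex up, the centroid sits 2h/3 = 2 × 1.03/3 = 0.686667 m below the apex, so y_c = 0.371 + 0.686667 = 1.05767 m and h_c = 1.05767 × 0.694658 = 0.734719 m.
A = ½ × 3.65 × 1.03 = 1.87975 m².
Resultant F = γ·h_c·A = 7.99515 × 0.734719 × 1.87975 = 11.042 kN.

F ≈ 11.04 kN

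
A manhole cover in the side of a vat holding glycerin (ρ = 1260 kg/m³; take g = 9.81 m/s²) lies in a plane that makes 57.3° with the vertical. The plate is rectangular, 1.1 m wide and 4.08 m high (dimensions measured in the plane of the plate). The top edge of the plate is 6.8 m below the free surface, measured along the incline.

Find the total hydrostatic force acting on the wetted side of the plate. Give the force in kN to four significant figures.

F ≈ 264.9 kN

γ = ρg = 1260 × 9.81 / 1000 = 12.3606 kN/m³.
The plate makes 57.3° with the vertical, i.e. θ = 90° − 57.3° = 32.7° to the horizontal. Measuring y along the incline from the free-surface line, vertical depth h = y·sinθ with sinθ = 0.540240.
The centroid lies 4.08/2 = 2.04 m below the top edge, so y_c = 6.8 + 2.04 = 8.84 m and h_c = 8.84 × 0.540240 = 4.77572 m.
A = 1.1 × 4.08 = 4.488 m².
Resultant F = γ·h_c·A = 12.3606 × 4.77572 × 4.488 = 264.93 kN.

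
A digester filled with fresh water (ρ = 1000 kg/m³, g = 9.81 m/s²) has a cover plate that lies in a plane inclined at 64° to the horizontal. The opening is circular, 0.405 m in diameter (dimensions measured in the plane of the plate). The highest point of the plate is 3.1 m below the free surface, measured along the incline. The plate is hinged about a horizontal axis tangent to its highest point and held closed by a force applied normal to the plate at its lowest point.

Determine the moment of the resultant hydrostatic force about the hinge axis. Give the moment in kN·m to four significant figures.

γ = ρg = 1000 × 9.81 = 9810 N/m³ = 9.81 kN/m³.
Let θ = 64° be the plate's angle to the horizontal; measure y along the incline from where the plane meets the free surface. Vertical depth h = y·sinθ with sinθ = 0.898794.
The centroid is at the centre, 0.2025 m below the top of the plate, so y_c = 3.1 + 0.2025 = 3.3025 m and h_c = 3.3025 × 0.898794 = 2.96827 m.
A = π(0.2025)² = 0.128825 m².
Resultant F = γ·h_c·A = 9.81 × 2.96827 × 0.128825 = 3.75122 kN.
I_c = πr⁴/4 = π × 0.2025⁴/4 = 0.00132066 m⁴.
Centre of pressure: y_p = y_c + I_c/(y_c·A) = 3.3025 + 0.00132066/(3.3025 × 0.128825) = 3.3025 + 0.00310419 = 3.3056 m along the plane.
The resultant acts 0.2025 + 0.00310419 = 0.205604 m (along the plate) below the hinge at the top edge, so the moment about the hinge is M = F × 0.205604 = 3.75122 × 0.205604 = 0.771266 kN·m.

M ≈ 0.7713 kN·m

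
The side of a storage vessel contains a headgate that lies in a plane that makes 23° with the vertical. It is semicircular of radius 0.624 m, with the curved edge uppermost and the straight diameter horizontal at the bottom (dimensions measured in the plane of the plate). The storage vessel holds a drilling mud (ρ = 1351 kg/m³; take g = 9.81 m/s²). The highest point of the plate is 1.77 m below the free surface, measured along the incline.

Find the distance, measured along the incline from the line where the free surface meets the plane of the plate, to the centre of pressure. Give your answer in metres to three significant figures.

γ = ρg = 1351 × 9.81 / 1000 = 13.25331 kN/m³.
The plate makes 23° with the vertical, i.e. θ = 90° − 23° = 67° to the horizontal. Measuring y along the incline from the free-surface line, vertical depth h = y·sinθ with sinθ = 0.920505.
The centroid lies 4r/(3π) = 0.264834 m above the diameter, so r − 4r/(3π) = 0.624 − 0.264834 = 0.359166 m below the topmost point, so y_c = 1.77 + 0.359166 = 2.12917 m and h_c = 2.12917 × 0.920505 = 1.95991 m.
A = πr²/2 = π × 0.624²/2 = 0.61163 m².
Resultant F = γ·h_c·A = 13.25331 × 1.95991 × 0.61163 = 15.8873 kN.
I_c = (π/8 − 8/(9π))·r⁴ = 0.109757 × 0.624⁴ = 0.0166407 m⁴.
Centre of pressure: y_p = y_c + I_c/(y_c·A) = 2.12917 + 0.0166407/(2.12917 × 0.61163) = 2.12917 + 0.0127783 = 2.14195 m along the plane.

y_p = 2.14 m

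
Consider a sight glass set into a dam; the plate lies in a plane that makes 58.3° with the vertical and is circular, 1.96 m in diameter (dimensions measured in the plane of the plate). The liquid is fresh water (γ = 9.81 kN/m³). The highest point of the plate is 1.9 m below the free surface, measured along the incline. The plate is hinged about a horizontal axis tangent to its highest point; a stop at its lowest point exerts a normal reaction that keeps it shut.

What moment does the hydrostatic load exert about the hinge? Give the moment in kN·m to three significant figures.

γ = 9.81 kN/m³.
The plate makes 58.3° with the vertical, i.e. θ = 90° − 58.3° = 31.7° to the horizontal. Measuring y along the incline from the free-surface line, vertical depth h = y·sinθ with sinθ = 0.525472.
The centroid is at the centre, 0.98 m below the top of the plate, so y_c = 1.9 + 0.98 = 2.88 m and h_c = 2.88 × 0.525472 = 1.51336 m.
A = π(0.98)² = 3.01719 m².
Resultant F = γ·h_c·A = 9.81 × 1.51336 × 3.01719 = 44.7934 kN.
I_c = πr⁴/4 = π × 0.98⁴/4 = 0.724426 m⁴.
Centre of pressure: y_p = y_c + I_c/(y_c·A) = 2.88 + 0.724426/(2.88 × 3.01719) = 2.88 + 0.0833679 = 2.96337 m along the plane.
The resultant acts 0.98 + 0.0833679 = 1.06337 m (along the plate) below the hinge at the top edge, so the moment about the hinge is M = F × 1.06337 = 44.7934 × 1.06337 = 47.632 kN·m.

M ≈ 47.6 kN·m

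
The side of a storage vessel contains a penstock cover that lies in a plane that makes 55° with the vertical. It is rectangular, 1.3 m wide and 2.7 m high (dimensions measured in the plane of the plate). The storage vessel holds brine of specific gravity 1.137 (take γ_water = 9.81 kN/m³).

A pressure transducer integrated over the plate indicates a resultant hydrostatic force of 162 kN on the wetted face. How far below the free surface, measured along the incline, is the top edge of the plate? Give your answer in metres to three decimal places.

γ = 1.137 × 9.81 = 11.15397 kN/m³.
A = 1.3 × 2.7 = 3.51 m².
From F = γ·h_c·A, the centroid depth is h_c = 162/(11.15397 × 3.51) = 4.13789 m.
The plate makes 55° with the vertical, i.e. θ = 90° − 55° = 35° to the horizontal. Measuring y along the incline from the free-surface line, vertical depth h = y·sinθ with sinθ = 0.573576.
Along the incline, y_c = h_c/sinθ = 4.13789/0.573576 = 7.2142 m.
The centroid lies 2.7/2 = 1.35 m below the top edge, so the top edge sits at y_top = 7.2142 − 1.35 = 5.8642 m along the incline.

y_top ≈ 5.864 m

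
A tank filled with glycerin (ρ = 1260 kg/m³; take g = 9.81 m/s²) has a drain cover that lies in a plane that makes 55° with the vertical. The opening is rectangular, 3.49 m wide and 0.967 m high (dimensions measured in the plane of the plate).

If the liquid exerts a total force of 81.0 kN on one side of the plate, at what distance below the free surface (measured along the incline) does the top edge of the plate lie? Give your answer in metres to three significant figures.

γ = ρg = 1260 × 9.81 / 1000 = 12.3606 kN/m³.
A = 3.49 × 0.967 = 3.37483 m².
From F = γ·h_c·A, the centroid depth is h_c = 81.0/(12.3606 × 3.37483) = 1.94175 m.
The plate makes 55° with the vertical, i.e. θ = 90° − 55° = 35° to the horizontal. Measuring y along the incline from the free-surface line, vertical depth h = y·sinθ with sinθ = 0.573576.
Along the incline, y_c = h_c/sinθ = 1.94175/0.573576 = 3.38534 m.
The centroid lies 0.967/2 = 0.4835 m below the top edge, so the top edge sits at y_top = 3.38534 − 0.4835 = 2.90184 m along the incline.

y_top ≈ 2.90 m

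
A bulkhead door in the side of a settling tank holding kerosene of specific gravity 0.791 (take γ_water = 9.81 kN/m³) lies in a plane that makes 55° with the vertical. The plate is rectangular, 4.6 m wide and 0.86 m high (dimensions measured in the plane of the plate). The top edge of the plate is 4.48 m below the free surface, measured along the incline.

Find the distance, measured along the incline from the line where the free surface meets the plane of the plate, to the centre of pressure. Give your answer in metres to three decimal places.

γ = 0.791 × 9.81 = 7.75971 kN/m³.
The plate makes 55° with the vertical, i.e. θ = 90° − 55° = 35° to the horizontal. Measuring y along the incline from the free-surface line, vertical depth h = y·sinθ with sinθ = 0.573576.
The centroid lies 0.86/2 = 0.43 m below the top edge, so y_c = 4.48 + 0.43 = 4.91 m and h_c = 4.91 × 0.573576 = 2.81626 m.
A = 4.6 × 0.86 = 3.956 m².
Resultant F = γ·h_c·A = 7.75971 × 2.81626 × 3.956 = 86.4519 kN.
I_c = b·h³/12 = 4.6 × 0.86³/12 = 0.243821 m⁴.
Centre of pressure: y_p = y_c + I_c/(y_c·A) = 4.91 + 0.243821/(4.91 × 3.956) = 4.91 + 0.0125526 = 4.92255 m along the plane.

y_p = 4.923 m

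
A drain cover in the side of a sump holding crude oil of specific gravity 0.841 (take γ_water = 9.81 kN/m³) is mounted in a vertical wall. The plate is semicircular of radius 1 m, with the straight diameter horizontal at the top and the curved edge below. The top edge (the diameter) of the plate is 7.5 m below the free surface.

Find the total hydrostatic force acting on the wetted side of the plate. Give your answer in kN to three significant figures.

γ = 0.841 × 9.81 = 8.25021 kN/m³.
The centroid of a semicircle lies 4r/(3π) = 0.424413 m from the diameter, here below the top edge, so the centroid depth is h_c = 7.5 + 0.424413 = 7.92441 m.
A = πr²/2 = π × 1²/2 = 1.5708 m².
Resultant F = γ·h_c·A = 8.25021 × 7.92441 × 1.5708 = 102.696 kN.

F ≈ 103 kN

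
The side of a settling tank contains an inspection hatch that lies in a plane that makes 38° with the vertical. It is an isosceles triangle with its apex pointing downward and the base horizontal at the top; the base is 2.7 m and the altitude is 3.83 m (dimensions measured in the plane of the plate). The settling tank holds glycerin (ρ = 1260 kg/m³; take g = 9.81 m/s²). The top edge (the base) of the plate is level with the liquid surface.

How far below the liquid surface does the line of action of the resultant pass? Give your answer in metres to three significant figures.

γ = ρg = 1260 × 9.81 / 1000 = 12.3606 kN/m³.
The plate makes 38° with the vertical, i.e. θ = 90° − 38° = 52° to the horizontal. Measuring y along the incline from the free-surface line, vertical depth h = y·sinθ with sinθ = 0.788011.
With the apex down, the centroid sits h/3 = 3.83/3 = 1.27667 m below the base (the top edge), so y_c = 1.27667 m and h_c = 1.27667 × 0.788011 = 1.00603 m.
A = ½ × 2.7 × 3.83 = 5.1705 m².
Resultant F = γ·h_c·A = 12.3606 × 1.00603 × 5.1705 = 64.2959 kN.
I_c = b·h³/36 = 2.7 × 3.83³/36 = 4.21364 m⁴.
Centre of pressure: y_p = y_c + I_c/(y_c·A) = 1.27667 + 4.21364/(1.27667 × 5.1705) = 1.27667 + 0.638331 = 1.915 m along the plane.
Vertically, h_p = y_p·sinθ = 1.915 × 0.788011 = 1.50904 m.

h_p = 1.51 m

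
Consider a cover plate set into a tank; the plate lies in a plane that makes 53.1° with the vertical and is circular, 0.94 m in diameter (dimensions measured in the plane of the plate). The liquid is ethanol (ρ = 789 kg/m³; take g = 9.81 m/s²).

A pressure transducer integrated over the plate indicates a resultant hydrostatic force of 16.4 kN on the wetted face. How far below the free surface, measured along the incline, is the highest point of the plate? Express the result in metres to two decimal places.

γ = ρg = 789 × 9.81 / 1000 = 7.74009 kN/m³.
A = π(0.47)² = 0.693978 m².
From F = γ·h_c·A, the centroid depth is h_c = 16.4/(7.74009 × 0.693978) = 3.05318 m.
The plate makes 53.1° with the vertical, i.e. θ = 90° − 53.1° = 36.9° to the horizontal. Measuring y along the incline from the free-surface line, vertical depth h = y·sinθ with sinθ = 0.600420.
Along the incline, y_c = h_c/sinθ = 3.05318/0.600420 = 5.08507 m.
The centroid is at the centre, 0.47 m below the top of the plate, so the highest point sits at y_top = 5.08507 − 0.47 = 4.61507 m along the incline.

y_top ≈ 4.62 m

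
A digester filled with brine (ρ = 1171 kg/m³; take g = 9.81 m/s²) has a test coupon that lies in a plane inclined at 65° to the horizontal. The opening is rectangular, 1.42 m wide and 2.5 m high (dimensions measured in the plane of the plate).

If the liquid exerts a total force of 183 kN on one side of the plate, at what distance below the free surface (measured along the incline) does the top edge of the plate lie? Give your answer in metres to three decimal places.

y_top ≈ 3.701 m

γ = ρg = 1171 × 9.81 / 1000 = 11.48751 kN/m³.
A = 1.42 × 2.5 = 3.55 m².
From F = γ·h_c·A, the centroid depth is h_c = 183/(11.48751 × 3.55) = 4.48742 m.
Let θ = 65° be the plate's angle to the horizontal; measure y along the incline from where the plane meets the free surface. Vertical depth h = y·sinθ with sinθ = 0.906308.
Along the incline, y_c = h_c/sinθ = 4.48742/0.906308 = 4.95132 m.
The centroid lies 2.5/2 = 1.25 m below the top edge, so the top edge sits at y_top = 4.95132 − 1.25 = 3.70132 m along the incline.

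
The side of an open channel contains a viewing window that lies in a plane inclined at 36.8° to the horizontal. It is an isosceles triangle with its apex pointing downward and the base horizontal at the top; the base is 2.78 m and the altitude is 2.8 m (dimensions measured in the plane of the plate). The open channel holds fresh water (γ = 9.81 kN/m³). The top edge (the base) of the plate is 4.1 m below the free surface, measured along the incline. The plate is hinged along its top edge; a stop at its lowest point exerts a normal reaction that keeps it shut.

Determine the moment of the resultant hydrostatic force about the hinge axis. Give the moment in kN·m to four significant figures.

M ≈ 117.4 kN·m

γ = 9.81 kN/m³.
Let θ = 36.8° be the plate's angle to the horizontal; measure y along the incline from where the plane meets the free surface. Vertical depth h = y·sinθ with sinθ = 0.599024.
With the apex down, the centroid sits h/3 = 2.8/3 = 0.933333 m below the base (the top edge), so y_c = 4.1 + 0.933333 = 5.03333 m and h_c = 5.03333 × 0.599024 = 3.01509 m.
A = ½ × 2.78 × 2.8 = 3.892 m².
Resultant F = γ·h_c·A = 9.81 × 3.01509 × 3.892 = 115.118 kN.
I_c = b·h³/36 = 2.78 × 2.8³/36 = 1.69518 m⁴.
Centre of pressure: y_p = y_c + I_c/(y_c·A) = 5.03333 + 1.69518/(5.03333 × 3.892) = 5.03333 + 0.0865342 = 5.11986 m along the plane.
The resultant acts 0.933333 + 0.0865342 = 1.01987 m (along the plate) below the hinge at the top edge, so the moment about the hinge is M = F × 1.01987 = 115.118 × 1.01987 = 117.405 kN·m.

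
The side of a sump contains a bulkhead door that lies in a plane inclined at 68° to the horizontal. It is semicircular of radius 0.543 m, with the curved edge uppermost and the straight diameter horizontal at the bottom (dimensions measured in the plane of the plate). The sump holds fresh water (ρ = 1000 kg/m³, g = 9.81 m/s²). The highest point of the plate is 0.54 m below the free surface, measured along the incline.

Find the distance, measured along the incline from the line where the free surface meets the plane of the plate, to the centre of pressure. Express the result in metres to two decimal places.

y_p = 0.88 m

γ = ρg = 1000 × 9.81 = 9810 N/m³ = 9.81 kN/m³.
Let θ = 68° be the plate's angle to the horizontal; measure y along the incline from where the plane meets the free surface. Vertical depth h = y·sinθ with sinθ = 0.927184.
The centroid lies 4r/(3π) = 0.230456 m above the diameter, so r − 4r/(3π) = 0.543 − 0.230456 = 0.312544 m below the topmost point, so y_c = 0.54 + 0.312544 = 0.852544 m and h_c = 0.852544 × 0.927184 = 0.790465 m.
A = πr²/2 = π × 0.543²/2 = 0.463148 m².
Resultant F = γ·h_c·A = 9.81 × 0.790465 × 0.463148 = 3.59146 kN.
I_c = (π/8 − 8/(9π))·r⁴ = 0.109757 × 0.543⁴ = 0.00954183 m⁴.
Centre of pressure: y_p = y_c + I_c/(y_c·A) = 0.852544 + 0.00954183/(0.852544 × 0.463148) = 0.852544 + 0.0241655 = 0.876709 m along the plane.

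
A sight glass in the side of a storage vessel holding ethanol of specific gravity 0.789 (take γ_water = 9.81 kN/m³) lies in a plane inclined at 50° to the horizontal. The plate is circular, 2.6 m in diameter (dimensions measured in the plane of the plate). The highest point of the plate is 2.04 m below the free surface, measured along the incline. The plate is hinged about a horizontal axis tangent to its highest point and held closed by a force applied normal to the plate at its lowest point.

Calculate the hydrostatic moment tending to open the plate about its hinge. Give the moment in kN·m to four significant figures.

γ = 0.789 × 9.81 = 7.74009 kN/m³.
Let θ = 50° be the plate's angle to the horizontal; measure y along the incline from where the plane meets the free surface. Vertical depth h = y·sinθ with sinθ = 0.766044.
The centroid is at the centre, 1.3 m below the top of the plate, so y_c = 2.04 + 1.3 = 3.34 m and h_c = 3.34 × 0.766044 = 2.55859 m.
A = π(1.3)² = 5.30929 m².
Resultant F = γ·h_c·A = 7.74009 × 2.55859 × 5.30929 = 105.144 kN.
I_c = πr⁴/4 = π × 1.3⁴/4 = 2.24318 m⁴.
Centre of pressure: y_p = y_c + I_c/(y_c·A) = 3.34 + 2.24318/(3.34 × 5.30929) = 3.34 + 0.126497 = 3.4665 m along the plane.
The resultant acts 1.3 + 0.126497 = 1.4265 m (along the plate) below the hinge at the top edge, so the moment about the hinge is M = F × 1.4265 = 105.144 × 1.4265 = 149.988 kN·m.

M ≈ 150.0 kN·m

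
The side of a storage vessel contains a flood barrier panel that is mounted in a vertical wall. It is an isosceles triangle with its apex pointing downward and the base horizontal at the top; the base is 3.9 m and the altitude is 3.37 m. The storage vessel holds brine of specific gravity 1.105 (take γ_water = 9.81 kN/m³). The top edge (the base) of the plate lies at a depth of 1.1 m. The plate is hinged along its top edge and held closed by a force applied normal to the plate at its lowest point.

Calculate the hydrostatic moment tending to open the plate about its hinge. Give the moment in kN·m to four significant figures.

M ≈ 222.9 kN·m

γ = 1.105 × 9.81 = 10.84005 kN/m³.
With the apex down, the centroid sits h/3 = 3.37/3 = 1.12333 m below the base (the top edge), so the centroid depth is h_c = 1.1 + 1.12333 = 2.22333 m.
A = ½ × 3.9 × 3.37 = 6.5715 m².
Resultant F = γ·h_c·A = 10.84005 × 2.22333 × 6.5715 = 158.38 kN.
I_c = b·h³/36 = 3.9 × 3.37³/36 = 4.14621 m⁴.
Centre of pressure: y_p = y_c + I_c/(y_c·A) = 2.22333 + 4.14621/(2.22333 × 6.5715) = 2.22333 + 0.283781 = 2.50711 m along the plane.
The resultant acts 1.12333 + 0.283781 = 1.40711 m (along the plate) below the hinge at the top edge, so the moment about the hinge is M = F × 1.40711 = 158.38 × 1.40711 = 222.858 kN·m.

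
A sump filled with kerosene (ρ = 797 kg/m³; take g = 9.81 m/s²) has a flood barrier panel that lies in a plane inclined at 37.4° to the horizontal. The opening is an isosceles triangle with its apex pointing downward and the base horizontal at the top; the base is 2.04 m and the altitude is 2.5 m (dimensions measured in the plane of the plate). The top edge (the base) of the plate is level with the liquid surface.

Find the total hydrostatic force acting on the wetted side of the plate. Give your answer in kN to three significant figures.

γ = ρg = 797 × 9.81 / 1000 = 7.81857 kN/m³.
Let θ = 37.4° be the plate's angle to the horizontal; measure y along the incline from where the plane meets the free surface. Vertical depth h = y·sinθ with sinθ = 0.607376.
With the apex down, the centroid sits h/3 = 2.5/3 = 0.833333 m below the base (the top edge), so y_c = 0.833333 m and h_c = 0.833333 × 0.607376 = 0.506146 m.
A = ½ × 2.04 × 2.5 = 2.55 m².
Resultant F = γ·h_c·A = 7.81857 × 0.506146 × 2.55 = 10.0912 kN.

F ≈ 10.1 kN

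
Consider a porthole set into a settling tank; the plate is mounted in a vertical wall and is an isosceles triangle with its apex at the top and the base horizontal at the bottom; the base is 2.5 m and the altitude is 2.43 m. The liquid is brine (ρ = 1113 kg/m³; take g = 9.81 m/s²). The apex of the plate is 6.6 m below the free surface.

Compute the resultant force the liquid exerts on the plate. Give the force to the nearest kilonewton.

γ = ρg = 1113 × 9.81 / 1000 = 10.91853 kN/m³.
With the apex up, the centroid sits 2h/3 = 2 × 2.43/3 = 1.62 m below the apex, so the centroid depth is h_c = 6.6 + 1.62 = 8.22 m.
A = ½ × 2.5 × 2.43 = 3.0375 m².
Resultant F = γ·h_c·A = 10.91853 × 8.22 × 3.0375 = 272.617 kN.

F ≈ 273 kN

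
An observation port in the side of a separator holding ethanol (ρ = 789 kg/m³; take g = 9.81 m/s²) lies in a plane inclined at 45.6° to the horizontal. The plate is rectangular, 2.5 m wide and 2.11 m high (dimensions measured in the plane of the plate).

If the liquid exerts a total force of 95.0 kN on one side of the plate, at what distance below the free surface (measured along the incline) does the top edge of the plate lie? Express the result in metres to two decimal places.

y_top ≈ 2.20 m

γ = ρg = 789 × 9.81 / 1000 = 7.74009 kN/m³.
A = 2.5 × 2.11 = 5.275 m².
From F = γ·h_c·A, the centroid depth is h_c = 95.0/(7.74009 × 5.275) = 2.32678 m.
Let θ = 45.6° be the plate's angle to the horizontal; measure y along the incline from where the plane meets the free surface. Vertical depth h = y·sinθ with sinθ = 0.714473.
Along the incline, y_c = h_c/sinθ = 2.32678/0.714473 = 3.25664 m.
The centroid lies 2.11/2 = 1.055 m below the top edge, so the top edge sits at y_top = 3.25664 − 1.055 = 2.20164 m along the incline.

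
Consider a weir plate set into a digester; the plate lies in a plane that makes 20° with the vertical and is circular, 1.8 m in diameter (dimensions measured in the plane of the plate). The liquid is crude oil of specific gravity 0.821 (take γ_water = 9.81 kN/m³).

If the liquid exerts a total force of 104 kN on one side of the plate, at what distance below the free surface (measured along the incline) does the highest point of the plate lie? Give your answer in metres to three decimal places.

γ = 0.821 × 9.81 = 8.05401 kN/m³.
A = π(0.9)² = 2.54469 m².
From F = γ·h_c·A, the centroid depth is h_c = 104/(8.05401 × 2.54469) = 5.07442 m.
The plate makes 20° with the vertical, i.e. θ = 90° − 20° = 70° to the horizontal. Measuring y along the incline from the free-surface line, vertical depth h = y·sinθ with sinθ = 0.939693.
Along the incline, y_c = h_c/sinθ = 5.07442/0.939693 = 5.40008 m.
The centroid is at the centre, 0.9 m below the top of the plate, so the highest point sits at y_top = 5.40008 − 0.9 = 4.50008 m along the incline.

y_top ≈ 4.500 m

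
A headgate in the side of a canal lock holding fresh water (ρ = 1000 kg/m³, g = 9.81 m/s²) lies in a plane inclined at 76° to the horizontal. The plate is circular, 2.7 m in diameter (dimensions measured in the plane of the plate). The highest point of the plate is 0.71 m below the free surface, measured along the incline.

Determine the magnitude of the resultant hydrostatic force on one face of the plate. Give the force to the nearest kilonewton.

F ≈ 112 kN

γ = ρg = 1000 × 9.81 = 9810 N/m³ = 9.81 kN/m³.
Let θ = 76° be the plate's angle to the horizontal; measure y along the incline from where the plane meets the free surface. Vertical depth h = y·sinθ with sinθ = 0.970296.
The centroid is at the centre, 1.35 m below the top of the plate, so y_c = 0.71 + 1.35 = 2.06 m and h_c = 2.06 × 0.970296 = 1.99881 m.
A = π(1.35)² = 5.72555 m².
Resultant F = γ·h_c·A = 9.81 × 1.99881 × 5.72555 = 112.268 kN.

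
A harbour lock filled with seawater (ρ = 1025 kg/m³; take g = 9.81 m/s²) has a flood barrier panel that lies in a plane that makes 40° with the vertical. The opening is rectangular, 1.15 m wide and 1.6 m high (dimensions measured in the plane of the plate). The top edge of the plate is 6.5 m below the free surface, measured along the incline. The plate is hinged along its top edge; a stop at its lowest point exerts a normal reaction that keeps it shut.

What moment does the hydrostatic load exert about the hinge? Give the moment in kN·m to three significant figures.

γ = ρg = 1025 × 9.81 / 1000 = 10.05525 kN/m³.
The plate makes 40° with the vertical, i.e. θ = 90° − 40° = 50° to the horizontal. Measuring y along the incline from the free-surface line, vertical depth h = y·sinθ with sinθ = 0.766044.
The centroid lies 1.6/2 = 0.8 m below the top edge, so y_c = 6.5 + 0.8 = 7.3 m and h_c = 7.3 × 0.766044 = 5.59212 m.
A = 1.15 × 1.6 = 1.84 m².
Resultant F = γ·h_c·A = 10.05525 × 5.59212 × 1.84 = 103.464 kN.
I_c = b·h³/12 = 1.15 × 1.6³/12 = 0.392533 m⁴.
Centre of pressure: y_p = y_c + I_c/(y_c·A) = 7.3 + 0.392533/(7.3 × 1.84) = 7.3 + 0.0292237 = 7.32922 m along the plane.
The resultant acts 0.8 + 0.0292237 = 0.829224 m (along the plate) below the hinge at the top edge, so the moment about the hinge is M = F × 0.829224 = 103.464 × 0.829224 = 85.7948 kN·m.

M ≈ 85.8 kN·m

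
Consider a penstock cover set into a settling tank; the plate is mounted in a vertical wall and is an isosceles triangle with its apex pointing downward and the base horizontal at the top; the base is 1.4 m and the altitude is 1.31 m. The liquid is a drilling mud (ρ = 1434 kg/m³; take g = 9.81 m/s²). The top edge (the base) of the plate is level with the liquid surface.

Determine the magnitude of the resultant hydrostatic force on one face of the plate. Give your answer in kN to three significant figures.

γ = ρg = 1434 × 9.81 / 1000 = 14.06754 kN/m³.
With the apex down, the centroid sits h/3 = 1.31/3 = 0.436667 m below the base (the top edge), so the centroid depth is h_c = 0.436667 m.
A = ½ × 1.4 × 1.31 = 0.917 m².
Resultant F = γ·h_c·A = 14.06754 × 0.436667 × 0.917 = 5.63298 kN.

F ≈ 5.63 kN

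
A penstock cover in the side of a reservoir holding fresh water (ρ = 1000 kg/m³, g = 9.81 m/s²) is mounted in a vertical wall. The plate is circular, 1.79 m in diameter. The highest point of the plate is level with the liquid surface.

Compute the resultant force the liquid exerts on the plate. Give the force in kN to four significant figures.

γ = ρg = 1000 × 9.81 = 9810 N/m³ = 9.81 kN/m³.
The centroid is at the centre, 0.895 m below the top of the plate, so the centroid depth is h_c = 0.895 m.
A = π(0.895)² = 2.51649 m².
Resultant F = γ·h_c·A = 9.81 × 0.895 × 2.51649 = 22.0947 kN.

F ≈ 22.09 kN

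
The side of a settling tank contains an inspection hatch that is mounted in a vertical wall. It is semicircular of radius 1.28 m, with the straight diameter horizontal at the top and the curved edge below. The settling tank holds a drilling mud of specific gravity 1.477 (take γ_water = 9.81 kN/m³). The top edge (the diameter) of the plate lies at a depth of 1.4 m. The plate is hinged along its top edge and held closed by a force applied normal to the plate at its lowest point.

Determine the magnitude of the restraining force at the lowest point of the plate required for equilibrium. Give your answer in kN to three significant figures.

γ = 1.477 × 9.81 = 14.48937 kN/m³.
The centroid of a semicircle lies 4r/(3π) = 0.543249 m from the diameter, here below the top edge, so the centroid depth is h_c = 1.4 + 0.543249 = 1.94325 m.
A = πr²/2 = π × 1.28²/2 = 2.57359 m².
Resultant F = γ·h_c·A = 14.48937 × 1.94325 × 2.57359 = 72.4632 kN.
I_c = (π/8 − 8/(9π))·r⁴ = 0.109757 × 1.28⁴ = 0.294627 m⁴.
Centre of pressure: y_p = y_c + I_c/(y_c·A) = 1.94325 + 0.294627/(1.94325 × 2.57359) = 1.94325 + 0.0589121 = 2.00216 m along the plane.
The resultant acts 0.543249 + 0.0589121 = 0.602161 m (along the plate) below the hinge at the top edge, so the moment about the hinge is M = F × 0.602161 = 72.4632 × 0.602161 = 43.6345 kN·m.
A normal force at the bottom, 1.28 m from the hinge, must supply this moment: P = 43.6345/1.28 = 34.0895 kN.

P ≈ 34.1 kN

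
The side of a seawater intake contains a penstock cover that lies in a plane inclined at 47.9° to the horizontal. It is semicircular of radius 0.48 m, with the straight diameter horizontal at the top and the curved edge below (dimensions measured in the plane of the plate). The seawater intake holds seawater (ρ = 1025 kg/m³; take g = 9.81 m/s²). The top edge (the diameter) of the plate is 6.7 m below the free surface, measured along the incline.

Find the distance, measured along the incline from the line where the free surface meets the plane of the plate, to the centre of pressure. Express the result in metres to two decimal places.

γ = ρg = 1025 × 9.81 / 1000 = 10.05525 kN/m³.
Let θ = 47.9° be the plate's angle to the horizontal; measure y along the incline from where the plane meets the free surface. Vertical depth h = y·sinθ with sinθ = 0.741976.
The centroid of a semicircle lies 4r/(3π) = 0.203718 m from the diameter, here below the top edge, so y_c = 6.7 + 0.203718 = 6.90372 m and h_c = 6.90372 × 0.741976 = 5.12239 m.
A = πr²/2 = π × 0.48²/2 = 0.361911 m².
Resultant F = γ·h_c·A = 10.05525 × 5.12239 × 0.361911 = 18.6409 kN.
I_c = (π/8 − 8/(9π))·r⁴ = 0.109757 × 0.48⁴ = 0.00582636 m⁴.
Centre of pressure: y_p = y_c + I_c/(y_c·A) = 6.90372 + 0.00582636/(6.90372 × 0.361911) = 6.90372 + 0.00233191 = 6.90605 m along the plane.

y_p = 6.91 m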